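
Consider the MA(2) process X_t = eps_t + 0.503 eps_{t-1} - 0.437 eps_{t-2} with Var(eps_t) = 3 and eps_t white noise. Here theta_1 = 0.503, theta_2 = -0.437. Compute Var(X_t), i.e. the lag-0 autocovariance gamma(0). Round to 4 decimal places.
\gamma(0) = 4.3319

For an MA(q) process X_t = eps_t + sum_i theta_i eps_{t-i} with
Var(eps_t) = sigma^2, the variance is
  gamma(0) = sigma^2 * (1 + sum_i theta_i^2).
  sum_i theta_i^2 = (0.503)^2 + (-0.437)^2 = 0.253009 + 0.190969 = 0.443978.
  gamma(0) = 3 * (1 + 0.443978) = 3 * 1.443978 = 4.331934, which rounds to 4.3319.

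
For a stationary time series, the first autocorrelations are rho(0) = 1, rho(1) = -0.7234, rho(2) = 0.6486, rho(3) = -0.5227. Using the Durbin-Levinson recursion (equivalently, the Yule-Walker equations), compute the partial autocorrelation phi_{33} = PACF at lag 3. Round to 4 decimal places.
\phi_{33} = 0.0300

The PACF at lag k is phi_{kk}, the last component of the solution
to the Yule-Walker system G_k phi = r_k where
  (G_k)_{ij} = rho(|i - j|), (r_k)_i = rho(i), i,j = 1..k.
Equivalently, Durbin-Levinson gives phi_{kk} iteratively:
  phi_{11} = rho(1)
  phi_{kk} = [rho(k) - sum_{j=1..k-1} phi_{k-1,j} rho(k-j)]
            / [1 - sum_{j=1..k-1} phi_{k-1,j} rho(j)],
  phi_{k,j} = phi_{k-1,j} - phi_{kk} phi_{k-1,k-j},  j = 1..k-1.
Step k = 1:
  phi_11 = rho(1) = -0.7234.
Step k = 2:
  phi_22 = [rho(2) - phi_11 rho(1)] / [1 - phi_11 rho(1)] = [0.6486 - (-0.7234)(-0.7234)] / [1 - (-0.7234)(-0.7234)]
         = 0.12529244 / 0.47669244 = 0.262837.
  Update: phi_21 = phi_11 - phi_22 phi_11 = -0.7234 - (0.262837)(-0.7234) = -0.533264.
Step k = 3:
  phi_33 = [rho(3) - phi_21 rho(2) - phi_22 rho(1)] / [1 - phi_21 rho(1) - phi_22 rho(2)]
    numerator   = -0.5227 - (-0.533264)(0.6486) - (0.262837)(-0.7234) = 0.01331115
    denominator = 1 - (-0.533264)(-0.7234) - (0.262837)(0.6486) = 0.44376094
  phi_33 = 0.01331115 / 0.44376094 = 0.03.
Therefore phi_{33} = 0.0300.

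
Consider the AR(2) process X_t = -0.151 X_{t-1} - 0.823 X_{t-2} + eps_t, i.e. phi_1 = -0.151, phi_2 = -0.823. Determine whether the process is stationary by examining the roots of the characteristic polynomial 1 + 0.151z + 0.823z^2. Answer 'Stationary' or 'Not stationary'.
\text{Stationary}

The AR(p) characteristic polynomial is P(z) = 1 + 0.151z + 0.823z^2.
Stationarity requires all roots to lie outside the unit circle, i.e. |z| > 1 for every root.
Set 1 + (0.151) z + (0.823) z^2 = 0, i.e. a z^2 + b z + c = 0 with a = 0.823, b = 0.151, c = 1.
Discriminant D = b^2 - 4ac = (0.151)^2 - 4*(0.823)*1 = 0.022801 - (3.292) = -3.269199.
D < 0, so the roots are the complex-conjugate pair z = (-b +/- i sqrt(-D)) / (2a) = -0.0917 +/- 1.0985i.
For a conjugate pair |z|^2 = z * conj(z) = (product of roots) = c/a = 1/(0.823) = 1.215067, so |z| = sqrt(1.215067) = 1.1023 for both roots.
Moduli of all roots: 1.1023, 1.1023.
All moduli strictly greater than 1? Yes.
Verdict: Stationary.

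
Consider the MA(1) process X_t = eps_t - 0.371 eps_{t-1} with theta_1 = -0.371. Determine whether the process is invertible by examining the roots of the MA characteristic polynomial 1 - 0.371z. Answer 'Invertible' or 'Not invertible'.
\text{Invertible}

The MA(q) characteristic polynomial is P(z) = 1 - 0.371z.
Invertibility requires all roots to lie outside the unit circle, i.e. |z| > 1 for every root.
This is linear in z: 1 + (-0.371) z = 0  =>  z = -1/(-0.371) = 2.695418,  |z| = 2.695418.
Moduli of all roots: 2.6954.
All moduli strictly greater than 1? Yes.
Verdict: Invertible.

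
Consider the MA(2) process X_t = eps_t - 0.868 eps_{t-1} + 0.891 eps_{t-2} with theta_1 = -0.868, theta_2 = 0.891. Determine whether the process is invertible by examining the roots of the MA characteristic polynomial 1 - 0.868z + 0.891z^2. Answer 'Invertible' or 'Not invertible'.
\text{Invertible}

The MA(q) characteristic polynomial is P(z) = 1 - 0.868z + 0.891z^2.
Invertibility requires all roots to lie outside the unit circle, i.e. |z| > 1 for every root.
Set 1 + (-0.868) z + (0.891) z^2 = 0, i.e. a z^2 + b z + c = 0 with a = 0.891, b = -0.868, c = 1.
Discriminant D = b^2 - 4ac = (-0.868)^2 - 4*(0.891)*1 = 0.753424 - (3.564) = -2.810576.
D < 0, so the roots are the complex-conjugate pair z = (-b +/- i sqrt(-D)) / (2a) = 0.4871 +/- 0.9408i.
For a conjugate pair |z|^2 = z * conj(z) = (product of roots) = c/a = 1/(0.891) = 1.122334, so |z| = sqrt(1.122334) = 1.0594 for both roots.
Moduli of all roots: 1.0594, 1.0594.
All moduli strictly greater than 1? Yes.
Verdict: Invertible.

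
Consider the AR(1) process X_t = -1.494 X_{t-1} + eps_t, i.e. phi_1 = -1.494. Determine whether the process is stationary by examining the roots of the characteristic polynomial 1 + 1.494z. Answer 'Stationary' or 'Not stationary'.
\text{Not stationary}

The AR(p) characteristic polynomial is P(z) = 1 + 1.494z.
Stationarity requires all roots to lie outside the unit circle, i.e. |z| > 1 for every root.
This is linear in z: 1 + (1.494) z = 0  =>  z = -1/(1.494) = -0.669344,  |z| = 0.669344.
Moduli of all roots: 0.6693.
All moduli strictly greater than 1? No.
Verdict: Not stationary.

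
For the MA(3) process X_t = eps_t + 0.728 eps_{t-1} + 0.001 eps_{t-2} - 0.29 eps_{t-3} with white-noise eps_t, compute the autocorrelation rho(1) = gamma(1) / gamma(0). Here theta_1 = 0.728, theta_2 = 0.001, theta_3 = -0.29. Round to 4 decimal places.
\rho(1) = 0.4513

For an MA(q) process with theta_0 = 1, the autocovariance is
  gamma(k) = sigma^2 * sum_{i=0..q-k} theta_i * theta_{i+k},
and rho(k) = gamma(k) / gamma(0). Sigma^2 cancels.
  numerator   = (1)*(0.728) + (0.728)*(0.001) + (0.001)*(-0.29) = 0.728438.
  denominator = (1)^2 + (0.728)^2 + (0.001)^2 + (-0.29)^2 = 1.614085.
  rho(1) = 0.728438 / 1.614085 = 0.4513.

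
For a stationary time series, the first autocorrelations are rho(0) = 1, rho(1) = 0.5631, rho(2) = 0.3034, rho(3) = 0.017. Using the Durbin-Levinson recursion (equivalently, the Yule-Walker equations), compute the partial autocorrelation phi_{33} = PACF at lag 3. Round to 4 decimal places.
\phi_{33} = -0.2139

The PACF at lag k is phi_{kk}, the last component of the solution
to the Yule-Walker system G_k phi = r_k where
  (G_k)_{ij} = rho(|i - j|), (r_k)_i = rho(i), i,j = 1..k.
Equivalently, Durbin-Levinson gives phi_{kk} iteratively:
  phi_{11} = rho(1)
  phi_{kk} = [rho(k) - sum_{j=1..k-1} phi_{k-1,j} rho(k-j)]
            / [1 - sum_{j=1..k-1} phi_{k-1,j} rho(j)],
  phi_{k,j} = phi_{k-1,j} - phi_{kk} phi_{k-1,k-j},  j = 1..k-1.
Step k = 1:
  phi_11 = rho(1) = 0.5631.
Step k = 2:
  phi_22 = [rho(2) - phi_11 rho(1)] / [1 - phi_11 rho(1)] = [0.3034 - (0.5631)(0.5631)] / [1 - (0.5631)(0.5631)]
         = -0.01368161 / 0.68291839 = -0.020034.
  Update: phi_21 = phi_11 - phi_22 phi_11 = 0.5631 - (-0.020034)(0.5631) = 0.574381.
Step k = 3:
  phi_33 = [rho(3) - phi_21 rho(2) - phi_22 rho(1)] / [1 - phi_21 rho(1) - phi_22 rho(2)]
    numerator   = 0.017 - (0.574381)(0.3034) - (-0.020034)(0.5631) = -0.14598608
    denominator = 1 - (0.574381)(0.5631) - (-0.020034)(0.3034) = 0.68264429
  phi_33 = -0.14598608 / 0.68264429 = -0.2139.
Therefore phi_{33} = -0.2139.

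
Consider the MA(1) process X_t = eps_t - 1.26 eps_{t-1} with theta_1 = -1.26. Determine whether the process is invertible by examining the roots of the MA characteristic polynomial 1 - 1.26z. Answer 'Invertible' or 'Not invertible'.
\text{Not invertible}

The MA(q) characteristic polynomial is P(z) = 1 - 1.26z.
Invertibility requires all roots to lie outside the unit circle, i.e. |z| > 1 for every root.
This is linear in z: 1 + (-1.26) z = 0  =>  z = -1/(-1.26) = 0.793651,  |z| = 0.793651.
Moduli of all roots: 0.7937.
All moduli strictly greater than 1? No.
Verdict: Not invertible.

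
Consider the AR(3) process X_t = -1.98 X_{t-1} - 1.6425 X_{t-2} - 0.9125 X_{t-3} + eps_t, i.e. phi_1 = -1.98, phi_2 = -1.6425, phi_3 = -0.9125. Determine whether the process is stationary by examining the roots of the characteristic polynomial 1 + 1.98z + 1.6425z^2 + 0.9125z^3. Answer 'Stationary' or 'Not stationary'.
\text{Not stationary}

The AR(p) characteristic polynomial is P(z) = 1 + 1.98z + 1.6425z^2 + 0.9125z^3.
Stationarity requires all roots to lie outside the unit circle, i.e. |z| > 1 for every root.
Degree 3: look for a simple real root z0 first, then factor out (1 - z/z0) and solve the remaining quadratic.
Testing z0 = -0.8: P(-0.8) = 1 + (1.98)(-0.8) + (1.6425)(-0.8)^2 + (0.9125)(-0.8)^3
  = 1 + (-1.584) + (1.0512) + (-0.4672) = 0.  So z_0 = -0.8 is a root, |z_0| = 0.8.
Divide out the factor (1 + 1.25 z) = (1 - z/z0) (since 1/z0 = -1.25):
  P(z) = (1 + 1.25 z)(1 + (0.73) z + (0.73) z^2)
  [check: z-coef 0.73 - (-1.25) = 1.98; z^2-coef 0.73 - (-1.25)(0.73) = 1.6425; z^3-coef -(-1.25)(0.73) = 0.9125.]
Remaining roots from the quadratic factor 1 + (0.73) z + (0.73) z^2:
  Set 1 + (0.73) z + (0.73) z^2 = 0, i.e. a z^2 + b z + c = 0 with a = 0.73, b = 0.73, c = 1.
  Discriminant D = b^2 - 4ac = (0.73)^2 - 4*(0.73)*1 = 0.5329 - (2.92) = -2.3871.
  D < 0, so the roots are the complex-conjugate pair z = (-b +/- i sqrt(-D)) / (2a) = -0.5 +/- 1.0582i.
  For a conjugate pair |z|^2 = z * conj(z) = (product of roots) = c/a = 1/(0.73) = 1.369863, so |z| = sqrt(1.369863) = 1.1704 for both roots.
Moduli of all roots: 0.8000, 1.1704, 1.1704.
All moduli strictly greater than 1? No.
Verdict: Not stationary.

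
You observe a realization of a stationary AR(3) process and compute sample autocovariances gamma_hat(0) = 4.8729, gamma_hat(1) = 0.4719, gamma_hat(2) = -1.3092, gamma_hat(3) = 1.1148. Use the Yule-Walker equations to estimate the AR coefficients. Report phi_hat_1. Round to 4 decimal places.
\hat\phi_{1} = 0.2130

The Yule-Walker equations for an AR(p) process read, in matrix form,
  Gamma_p phi = r_p,   with   (Gamma_p)_{ij} = gamma(|i - j|),
                       (r_p)_i = gamma(i),   i,j = 1..p.
Substitute the sample gammas (Toeplitz matrix and right-hand side of size 3):
  Gamma_p = [[4.8729, 0.4719, -1.3092], [0.4719, 4.8729, 0.4719], [-1.3092, 0.4719, 4.8729]]
  r_p     = [0.4719, -1.3092, 1.1148]
Written out (R1..R3):
  (R1) 4.8729 phi_1 + 0.4719 phi_2 - 1.3092 phi_3 = 0.4719
  (R2) 0.4719 phi_1 + 4.8729 phi_2 + 0.4719 phi_3 = -1.3092
  (R3) -1.3092 phi_1 + 0.4719 phi_2 + 4.8729 phi_3 = 1.1148
Gaussian elimination:
  R2 <- R2 - (0.4719/4.8729) R1 = R2 - (0.096842) R1:  4.8272 phi_2 + 0.598685 phi_3 = -1.3549
  R3 <- R3 - (-1.3092/4.8729) R1 = R3 - (-0.26867) R1:  0.598685 phi_2 + 4.521158 phi_3 = 1.241585
  R3 <- R3 - (0.598685/4.8272) R2 = R3 - (0.124023) R2:  4.446907 phi_3 = 1.409624
Back-substitution:
  phi_hat_3 = 1.409624 / 4.446907 = 0.31699
  phi_hat_2 = (-1.3549 - (0.598685)(0.31699)) / 4.8272 = -0.319994
  phi_hat_1 = (0.4719 - (0.4719)(-0.319994) - (-1.3092)(0.31699)) / 4.8729 = 0.212996
So phi_hat = [0.2130, -0.3200, 0.3170].
Therefore phi_hat_1 = 0.2130.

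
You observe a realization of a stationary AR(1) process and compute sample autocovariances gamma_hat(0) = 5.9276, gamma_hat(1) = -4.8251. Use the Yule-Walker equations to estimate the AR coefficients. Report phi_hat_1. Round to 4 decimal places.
\hat\phi_{1} = -0.8140

The Yule-Walker equations for an AR(p) process read, in matrix form,
  Gamma_p phi = r_p,   with   (Gamma_p)_{ij} = gamma(|i - j|),
                       (r_p)_i = gamma(i),   i,j = 1..p.
Substitute the sample gammas (Toeplitz matrix and right-hand side of size 1):
  Gamma_p = [[5.9276]]
  r_p     = [-4.8251]
With p = 1 this is the single equation gamma(0) phi_1 = gamma(1):
  phi_hat_1 = gamma(1) / gamma(0) = -4.8251 / 5.9276 = -0.8140.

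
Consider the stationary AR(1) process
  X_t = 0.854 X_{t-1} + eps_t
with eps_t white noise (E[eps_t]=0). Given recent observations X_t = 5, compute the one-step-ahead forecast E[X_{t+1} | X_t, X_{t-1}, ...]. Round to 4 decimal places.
E[X_{t+1} \mid \mathcal F_t] = 4.2700

For an AR(p) model X_t = c + sum_i phi_i X_{t-i} + eps_t, the
one-step-ahead conditional mean is
  E[X_{t+1} | X_t, ...] = c + sum_i phi_i X_{t+1-i}.
Substitute known values:
  E[X_{t+1} | ...] = (0.854) * (5)
                   = 4.2700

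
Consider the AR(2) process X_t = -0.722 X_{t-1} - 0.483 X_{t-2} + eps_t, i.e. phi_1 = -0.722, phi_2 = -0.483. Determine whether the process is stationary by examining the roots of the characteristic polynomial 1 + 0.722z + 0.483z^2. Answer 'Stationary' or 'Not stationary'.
\text{Stationary}

The AR(p) characteristic polynomial is P(z) = 1 + 0.722z + 0.483z^2.
Stationarity requires all roots to lie outside the unit circle, i.e. |z| > 1 for every root.
Set 1 + (0.722) z + (0.483) z^2 = 0, i.e. a z^2 + b z + c = 0 with a = 0.483, b = 0.722, c = 1.
Discriminant D = b^2 - 4ac = (0.722)^2 - 4*(0.483)*1 = 0.521284 - (1.932) = -1.410716.
D < 0, so the roots are the complex-conjugate pair z = (-b +/- i sqrt(-D)) / (2a) = -0.7474 +/- 1.2295i.
For a conjugate pair |z|^2 = z * conj(z) = (product of roots) = c/a = 1/(0.483) = 2.070393, so |z| = sqrt(2.070393) = 1.4389 for both roots.
Moduli of all roots: 1.4389, 1.4389.
All moduli strictly greater than 1? Yes.
Verdict: Stationary.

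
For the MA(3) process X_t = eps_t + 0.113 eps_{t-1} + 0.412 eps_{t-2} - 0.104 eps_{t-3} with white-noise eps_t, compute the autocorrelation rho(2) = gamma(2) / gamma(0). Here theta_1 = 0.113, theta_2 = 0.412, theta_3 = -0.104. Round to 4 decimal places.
\rho(2) = 0.3354

For an MA(q) process with theta_0 = 1, the autocovariance is
  gamma(k) = sigma^2 * sum_{i=0..q-k} theta_i * theta_{i+k},
and rho(k) = gamma(k) / gamma(0). Sigma^2 cancels.
  numerator   = (1)*(0.412) + (0.113)*(-0.104) = 0.400248.
  denominator = (1)^2 + (0.113)^2 + (0.412)^2 + (-0.104)^2 = 1.193329.
  rho(2) = 0.400248 / 1.193329 = 0.3354.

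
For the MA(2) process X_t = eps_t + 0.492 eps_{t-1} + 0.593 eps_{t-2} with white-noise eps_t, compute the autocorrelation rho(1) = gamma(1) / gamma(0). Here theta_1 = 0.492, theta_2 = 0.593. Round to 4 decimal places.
\rho(1) = 0.4918

For an MA(q) process with theta_0 = 1, the autocovariance is
  gamma(k) = sigma^2 * sum_{i=0..q-k} theta_i * theta_{i+k},
and rho(k) = gamma(k) / gamma(0). Sigma^2 cancels.
  numerator   = (1)*(0.492) + (0.492)*(0.593) = 0.783756.
  denominator = (1)^2 + (0.492)^2 + (0.593)^2 = 1.593713.
  rho(1) = 0.783756 / 1.593713 = 0.4918.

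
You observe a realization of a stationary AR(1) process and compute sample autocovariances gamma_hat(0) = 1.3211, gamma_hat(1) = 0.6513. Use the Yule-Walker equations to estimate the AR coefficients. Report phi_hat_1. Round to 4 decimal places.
\hat\phi_{1} = 0.4930

The Yule-Walker equations for an AR(p) process read, in matrix form,
  Gamma_p phi = r_p,   with   (Gamma_p)_{ij} = gamma(|i - j|),
                       (r_p)_i = gamma(i),   i,j = 1..p.
Substitute the sample gammas (Toeplitz matrix and right-hand side of size 1):
  Gamma_p = [[1.3211]]
  r_p     = [0.6513]
With p = 1 this is the single equation gamma(0) phi_1 = gamma(1):
  phi_hat_1 = gamma(1) / gamma(0) = 0.6513 / 1.3211 = 0.4930.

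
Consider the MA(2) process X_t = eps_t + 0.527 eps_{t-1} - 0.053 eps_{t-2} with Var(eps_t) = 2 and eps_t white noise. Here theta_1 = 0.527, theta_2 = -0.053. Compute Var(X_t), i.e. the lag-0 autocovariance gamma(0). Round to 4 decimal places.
\gamma(0) = 2.5611

For an MA(q) process X_t = eps_t + sum_i theta_i eps_{t-i} with
Var(eps_t) = sigma^2, the variance is
  gamma(0) = sigma^2 * (1 + sum_i theta_i^2).
  sum_i theta_i^2 = (0.527)^2 + (-0.053)^2 = 0.277729 + 0.002809 = 0.280538.
  gamma(0) = 2 * (1 + 0.280538) = 2 * 1.280538 = 2.561076, which rounds to 2.5611.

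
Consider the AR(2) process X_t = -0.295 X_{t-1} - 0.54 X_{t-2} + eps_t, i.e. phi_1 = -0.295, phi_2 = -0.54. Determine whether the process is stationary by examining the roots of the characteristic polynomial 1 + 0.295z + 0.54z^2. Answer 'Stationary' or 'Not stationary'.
\text{Stationary}

The AR(p) characteristic polynomial is P(z) = 1 + 0.295z + 0.54z^2.
Stationarity requires all roots to lie outside the unit circle, i.e. |z| > 1 for every root.
Set 1 + (0.295) z + (0.54) z^2 = 0, i.e. a z^2 + b z + c = 0 with a = 0.54, b = 0.295, c = 1.
Discriminant D = b^2 - 4ac = (0.295)^2 - 4*(0.54)*1 = 0.087025 - (2.16) = -2.072975.
D < 0, so the roots are the complex-conjugate pair z = (-b +/- i sqrt(-D)) / (2a) = -0.2731 +/- 1.3331i.
For a conjugate pair |z|^2 = z * conj(z) = (product of roots) = c/a = 1/(0.54) = 1.851852, so |z| = sqrt(1.851852) = 1.3608 for both roots.
Moduli of all roots: 1.3608, 1.3608.
All moduli strictly greater than 1? Yes.
Verdict: Stationary.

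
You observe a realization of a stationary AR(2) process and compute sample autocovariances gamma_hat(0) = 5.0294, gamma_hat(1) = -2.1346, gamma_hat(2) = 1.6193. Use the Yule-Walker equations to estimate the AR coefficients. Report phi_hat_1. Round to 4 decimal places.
\hat\phi_{1} = -0.3510

The Yule-Walker equations for an AR(p) process read, in matrix form,
  Gamma_p phi = r_p,   with   (Gamma_p)_{ij} = gamma(|i - j|),
                       (r_p)_i = gamma(i),   i,j = 1..p.
Substitute the sample gammas (Toeplitz matrix and right-hand side of size 2):
  Gamma_p = [[5.0294, -2.1346], [-2.1346, 5.0294]]
  r_p     = [-2.1346, 1.6193]
Written out:
  5.0294 phi_1 - 2.1346 phi_2 = -2.1346
  -2.1346 phi_1 + 5.0294 phi_2 = 1.6193
Solve by Cramer's rule:
  det = gamma(0)^2 - gamma(1)^2 = (5.0294)^2 - (-2.1346)^2 = 25.29486436 - 4.55651716 = 20.7383472
  phi_hat_1 = [gamma(1) gamma(0) - gamma(1) gamma(2)] / det = [(-2.1346)(5.0294) - (-2.1346)(1.6193)] / 20.7383472 = -7.27919946 / 20.7383472 = -0.351
  phi_hat_2 = [gamma(0) gamma(2) - gamma(1)^2] / det = [(5.0294)(1.6193) - (-2.1346)^2] / 20.7383472 = 3.58759026 / 20.7383472 = 0.173
So phi_hat = [-0.3510, 0.1730].
Therefore phi_hat_1 = -0.3510.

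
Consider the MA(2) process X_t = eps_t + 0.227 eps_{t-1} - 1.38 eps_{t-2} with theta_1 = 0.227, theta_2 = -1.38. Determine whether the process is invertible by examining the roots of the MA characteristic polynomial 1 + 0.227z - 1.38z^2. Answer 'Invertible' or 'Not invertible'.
\text{Not invertible}

The MA(q) characteristic polynomial is P(z) = 1 + 0.227z - 1.38z^2.
Invertibility requires all roots to lie outside the unit circle, i.e. |z| > 1 for every root.
Set 1 + (0.227) z + (-1.38) z^2 = 0, i.e. a z^2 + b z + c = 0 with a = -1.38, b = 0.227, c = 1.
Discriminant D = b^2 - 4ac = (0.227)^2 - 4*(-1.38)*1 = 0.051529 - (-5.52) = 5.571529.
D >= 0, so the roots are real: z = (-b +/- sqrt(D)) / (2a) = (-0.227 +/- 2.360409) / (-2.76).
  z_1 = (-0.227 + 2.360409) / (-2.76) = -0.773,   |z_1| = 0.773.
  z_2 = (-0.227 - 2.360409) / (-2.76) = 0.9375,   |z_2| = 0.9375.
Moduli of all roots: 0.7730, 0.9375.
All moduli strictly greater than 1? No.
Verdict: Not invertible.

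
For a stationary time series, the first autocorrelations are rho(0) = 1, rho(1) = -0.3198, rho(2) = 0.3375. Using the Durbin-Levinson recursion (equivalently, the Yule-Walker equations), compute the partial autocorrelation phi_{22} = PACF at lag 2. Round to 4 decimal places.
\phi_{22} = 0.2620

The PACF at lag k is phi_{kk}, the last component of the solution
to the Yule-Walker system G_k phi = r_k where
  (G_k)_{ij} = rho(|i - j|), (r_k)_i = rho(i), i,j = 1..k.
Equivalently, Durbin-Levinson gives phi_{kk} iteratively:
  phi_{11} = rho(1)
  phi_{kk} = [rho(k) - sum_{j=1..k-1} phi_{k-1,j} rho(k-j)]
            / [1 - sum_{j=1..k-1} phi_{k-1,j} rho(j)],
  phi_{k,j} = phi_{k-1,j} - phi_{kk} phi_{k-1,k-j},  j = 1..k-1.
Step k = 1:
  phi_11 = rho(1) = -0.3198.
Step k = 2:
  phi_22 = [rho(2) - phi_11 rho(1)] / [1 - phi_11 rho(1)] = [0.3375 - (-0.3198)(-0.3198)] / [1 - (-0.3198)(-0.3198)]
         = 0.23522796 / 0.89772796 = 0.262.
Therefore phi_{22} = 0.2620.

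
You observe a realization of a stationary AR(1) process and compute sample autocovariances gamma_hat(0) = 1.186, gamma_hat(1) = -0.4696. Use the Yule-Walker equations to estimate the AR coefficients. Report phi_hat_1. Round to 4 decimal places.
\hat\phi_{1} = -0.3960

The Yule-Walker equations for an AR(p) process read, in matrix form,
  Gamma_p phi = r_p,   with   (Gamma_p)_{ij} = gamma(|i - j|),
                       (r_p)_i = gamma(i),   i,j = 1..p.
Substitute the sample gammas (Toeplitz matrix and right-hand side of size 1):
  Gamma_p = [[1.186]]
  r_p     = [-0.4696]
With p = 1 this is the single equation gamma(0) phi_1 = gamma(1):
  phi_hat_1 = gamma(1) / gamma(0) = -0.4696 / 1.186 = -0.3960.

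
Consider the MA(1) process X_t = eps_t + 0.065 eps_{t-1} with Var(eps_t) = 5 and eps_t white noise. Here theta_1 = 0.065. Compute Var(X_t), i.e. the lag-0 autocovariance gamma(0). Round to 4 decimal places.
\gamma(0) = 5.0211

For an MA(q) process X_t = eps_t + sum_i theta_i eps_{t-i} with
Var(eps_t) = sigma^2, the variance is
  gamma(0) = sigma^2 * (1 + sum_i theta_i^2).
  sum_i theta_i^2 = (0.065)^2 = 0.004225.
  gamma(0) = 5 * (1 + 0.004225) = 5 * 1.004225 = 5.021125, which rounds to 5.0211.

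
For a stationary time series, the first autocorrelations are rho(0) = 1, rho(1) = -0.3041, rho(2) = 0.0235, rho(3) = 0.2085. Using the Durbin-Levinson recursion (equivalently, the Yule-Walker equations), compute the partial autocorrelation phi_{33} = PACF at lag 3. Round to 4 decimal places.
\phi_{33} = 0.2140

The PACF at lag k is phi_{kk}, the last component of the solution
to the Yule-Walker system G_k phi = r_k where
  (G_k)_{ij} = rho(|i - j|), (r_k)_i = rho(i), i,j = 1..k.
Equivalently, Durbin-Levinson gives phi_{kk} iteratively:
  phi_{11} = rho(1)
  phi_{kk} = [rho(k) - sum_{j=1..k-1} phi_{k-1,j} rho(k-j)]
            / [1 - sum_{j=1..k-1} phi_{k-1,j} rho(j)],
  phi_{k,j} = phi_{k-1,j} - phi_{kk} phi_{k-1,k-j},  j = 1..k-1.
Step k = 1:
  phi_11 = rho(1) = -0.3041.
Step k = 2:
  phi_22 = [rho(2) - phi_11 rho(1)] / [1 - phi_11 rho(1)] = [0.0235 - (-0.3041)(-0.3041)] / [1 - (-0.3041)(-0.3041)]
         = -0.06897681 / 0.90752319 = -0.076006.
  Update: phi_21 = phi_11 - phi_22 phi_11 = -0.3041 - (-0.076006)(-0.3041) = -0.327213.
Step k = 3:
  phi_33 = [rho(3) - phi_21 rho(2) - phi_22 rho(1)] / [1 - phi_21 rho(1) - phi_22 rho(2)]
    numerator   = 0.2085 - (-0.327213)(0.0235) - (-0.076006)(-0.3041) = 0.19307622
    denominator = 1 - (-0.327213)(-0.3041) - (-0.076006)(0.0235) = 0.90228057
  phi_33 = 0.19307622 / 0.90228057 = 0.214.
Therefore phi_{33} = 0.2140.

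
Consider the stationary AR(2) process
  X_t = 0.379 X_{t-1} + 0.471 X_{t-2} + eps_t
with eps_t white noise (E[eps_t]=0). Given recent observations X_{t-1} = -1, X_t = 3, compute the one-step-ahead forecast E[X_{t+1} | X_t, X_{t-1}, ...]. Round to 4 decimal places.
E[X_{t+1} \mid \mathcal F_t] = 0.6660

For an AR(p) model X_t = c + sum_i phi_i X_{t-i} + eps_t, the
one-step-ahead conditional mean is
  E[X_{t+1} | X_t, ...] = c + sum_i phi_i X_{t+1-i}.
Substitute known values:
  E[X_{t+1} | ...] = (0.379) * (3) + (0.471) * (-1)
                   = 0.6660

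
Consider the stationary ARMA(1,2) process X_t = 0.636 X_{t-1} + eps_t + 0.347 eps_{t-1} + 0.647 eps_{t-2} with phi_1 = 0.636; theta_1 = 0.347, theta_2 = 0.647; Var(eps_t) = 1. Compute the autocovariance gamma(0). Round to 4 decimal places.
\gamma(0) = 4.6841

Multiply the model equation by X_{t-k} and take expectations. With theta_0 = psi_0 = 1 and psi_j the MA(infinity) weights, this gives
  gamma(k) - sum_i phi_i gamma(k-i) = c_k,
  c_k = sigma^2 * sum_{j=k..q} theta_j psi_{j-k}   (c_k = 0 for k > q),
using gamma(-m) = gamma(m).
psi-weights needed (psi_j = theta_j + sum_i phi_i psi_{j-i}):
  psi_1 = theta_1 + phi_1 = 0.347 + (0.636) = 0.983
  psi_2 = theta_2 + phi_1 psi_1 = 0.647 + (0.636)(0.983) = 1.272188
Right-hand sides:
  c_0 = sigma^2 (1 + theta_1 psi_1 + theta_2 psi_2) = 1 * (1 + (0.347)(0.983) + (0.647)(1.272188)) = 1 * 2.164207 = 2.164207
  c_1 = sigma^2 (theta_1 + theta_2 psi_1) = 1 * (0.347 + (0.647)(0.983)) = 0.983001
  c_2 = sigma^2 theta_2 = 1 * (0.647) = 0.647
Equations for k = 0 and k = 1 (AR order 1):
  gamma(0) = phi_1 gamma(1) + c_0
  gamma(1) = phi_1 gamma(0) + c_1
Substituting the second into the first: gamma(0) (1 - phi_1^2) = c_0 + phi_1 c_1, so
  gamma(0) = (c_0 + phi_1 c_1) / (1 - phi_1^2) = (2.164207 + (0.636)(0.983001)) / (1 - (0.636)^2) = 2.789395 / 0.595504 = 4.684092.
Therefore gamma(0) = 4.6841 (to 4 decimal places).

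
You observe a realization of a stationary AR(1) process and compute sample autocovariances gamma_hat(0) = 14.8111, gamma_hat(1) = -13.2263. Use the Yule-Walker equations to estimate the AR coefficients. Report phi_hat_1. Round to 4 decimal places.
\hat\phi_{1} = -0.8930

The Yule-Walker equations for an AR(p) process read, in matrix form,
  Gamma_p phi = r_p,   with   (Gamma_p)_{ij} = gamma(|i - j|),
                       (r_p)_i = gamma(i),   i,j = 1..p.
Substitute the sample gammas (Toeplitz matrix and right-hand side of size 1):
  Gamma_p = [[14.8111]]
  r_p     = [-13.2263]
With p = 1 this is the single equation gamma(0) phi_1 = gamma(1):
  phi_hat_1 = gamma(1) / gamma(0) = -13.2263 / 14.8111 = -0.8930.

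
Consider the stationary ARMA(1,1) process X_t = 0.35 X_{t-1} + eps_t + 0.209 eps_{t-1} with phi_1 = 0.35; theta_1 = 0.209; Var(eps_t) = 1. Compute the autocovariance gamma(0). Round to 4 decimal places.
\gamma(0) = 1.3561

Multiply the model equation by X_{t-k} and take expectations. With theta_0 = psi_0 = 1 and psi_j the MA(infinity) weights, this gives
  gamma(k) - sum_i phi_i gamma(k-i) = c_k,
  c_k = sigma^2 * sum_{j=k..q} theta_j psi_{j-k}   (c_k = 0 for k > q),
using gamma(-m) = gamma(m).
psi-weights needed (psi_j = theta_j + sum_i phi_i psi_{j-i}):
  psi_1 = theta_1 + phi_1 = 0.209 + (0.35) = 0.559
Right-hand sides:
  c_0 = sigma^2 (1 + theta_1 psi_1) = 1 * (1 + (0.209)(0.559)) = 1 * 1.116831 = 1.116831
  c_1 = sigma^2 theta_1 = 1 * (0.209) = 0.209
  c_2 = 0
Equations for k = 0 and k = 1 (AR order 1):
  gamma(0) = phi_1 gamma(1) + c_0
  gamma(1) = phi_1 gamma(0) + c_1
Substituting the second into the first: gamma(0) (1 - phi_1^2) = c_0 + phi_1 c_1, so
  gamma(0) = (c_0 + phi_1 c_1) / (1 - phi_1^2) = (1.116831 + (0.35)(0.209)) / (1 - (0.35)^2) = 1.189981 / 0.8775 = 1.356104.
Therefore gamma(0) = 1.3561 (to 4 decimal places).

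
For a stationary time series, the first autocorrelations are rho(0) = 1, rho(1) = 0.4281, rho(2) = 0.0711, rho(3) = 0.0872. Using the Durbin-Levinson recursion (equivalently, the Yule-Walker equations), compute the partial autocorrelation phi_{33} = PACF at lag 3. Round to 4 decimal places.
\phi_{33} = 0.1390

The PACF at lag k is phi_{kk}, the last component of the solution
to the Yule-Walker system G_k phi = r_k where
  (G_k)_{ij} = rho(|i - j|), (r_k)_i = rho(i), i,j = 1..k.
Equivalently, Durbin-Levinson gives phi_{kk} iteratively:
  phi_{11} = rho(1)
  phi_{kk} = [rho(k) - sum_{j=1..k-1} phi_{k-1,j} rho(k-j)]
            / [1 - sum_{j=1..k-1} phi_{k-1,j} rho(j)],
  phi_{k,j} = phi_{k-1,j} - phi_{kk} phi_{k-1,k-j},  j = 1..k-1.
Step k = 1:
  phi_11 = rho(1) = 0.4281.
Step k = 2:
  phi_22 = [rho(2) - phi_11 rho(1)] / [1 - phi_11 rho(1)] = [0.0711 - (0.4281)(0.4281)] / [1 - (0.4281)(0.4281)]
         = -0.11216961 / 0.81673039 = -0.13734.
  Update: phi_21 = phi_11 - phi_22 phi_11 = 0.4281 - (-0.13734)(0.4281) = 0.486895.
Step k = 3:
  phi_33 = [rho(3) - phi_21 rho(2) - phi_22 rho(1)] / [1 - phi_21 rho(1) - phi_22 rho(2)]
    numerator   = 0.0872 - (0.486895)(0.0711) - (-0.13734)(0.4281) = 0.11137693
    denominator = 1 - (0.486895)(0.4281) - (-0.13734)(0.0711) = 0.80132504
  phi_33 = 0.11137693 / 0.80132504 = 0.139.
Therefore phi_{33} = 0.1390.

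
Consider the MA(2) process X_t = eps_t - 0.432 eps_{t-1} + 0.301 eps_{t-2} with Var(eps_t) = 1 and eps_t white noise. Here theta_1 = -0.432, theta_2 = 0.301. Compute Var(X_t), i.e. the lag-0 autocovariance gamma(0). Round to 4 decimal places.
\gamma(0) = 1.2772

For an MA(q) process X_t = eps_t + sum_i theta_i eps_{t-i} with
Var(eps_t) = sigma^2, the variance is
  gamma(0) = sigma^2 * (1 + sum_i theta_i^2).
  sum_i theta_i^2 = (-0.432)^2 + (0.301)^2 = 0.186624 + 0.090601 = 0.277225.
  gamma(0) = 1 * (1 + 0.277225) = 1 * 1.277225 = 1.277225, which rounds to 1.2772.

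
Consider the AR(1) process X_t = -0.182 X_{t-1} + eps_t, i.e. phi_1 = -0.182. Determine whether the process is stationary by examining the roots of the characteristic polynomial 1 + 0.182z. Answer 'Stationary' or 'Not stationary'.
\text{Stationary}

The AR(p) characteristic polynomial is P(z) = 1 + 0.182z.
Stationarity requires all roots to lie outside the unit circle, i.e. |z| > 1 for every root.
This is linear in z: 1 + (0.182) z = 0  =>  z = -1/(0.182) = -5.494505,  |z| = 5.494505.
Moduli of all roots: 5.4945.
All moduli strictly greater than 1? Yes.
Verdict: Stationary.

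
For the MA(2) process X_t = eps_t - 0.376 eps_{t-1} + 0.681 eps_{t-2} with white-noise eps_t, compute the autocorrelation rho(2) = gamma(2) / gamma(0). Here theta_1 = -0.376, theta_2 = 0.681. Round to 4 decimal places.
\rho(2) = 0.4243

For an MA(q) process with theta_0 = 1, the autocovariance is
  gamma(k) = sigma^2 * sum_{i=0..q-k} theta_i * theta_{i+k},
and rho(k) = gamma(k) / gamma(0). Sigma^2 cancels.
  numerator   = (1)*(0.681) = 0.681.
  denominator = (1)^2 + (-0.376)^2 + (0.681)^2 = 1.605137.
  rho(2) = 0.681 / 1.605137 = 0.4243.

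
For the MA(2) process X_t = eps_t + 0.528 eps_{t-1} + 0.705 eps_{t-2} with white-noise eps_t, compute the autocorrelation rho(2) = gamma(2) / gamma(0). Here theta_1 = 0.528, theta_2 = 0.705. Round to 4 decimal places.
\rho(2) = 0.3970

For an MA(q) process with theta_0 = 1, the autocovariance is
  gamma(k) = sigma^2 * sum_{i=0..q-k} theta_i * theta_{i+k},
and rho(k) = gamma(k) / gamma(0). Sigma^2 cancels.
  numerator   = (1)*(0.705) = 0.705.
  denominator = (1)^2 + (0.528)^2 + (0.705)^2 = 1.775809.
  rho(2) = 0.705 / 1.775809 = 0.3970.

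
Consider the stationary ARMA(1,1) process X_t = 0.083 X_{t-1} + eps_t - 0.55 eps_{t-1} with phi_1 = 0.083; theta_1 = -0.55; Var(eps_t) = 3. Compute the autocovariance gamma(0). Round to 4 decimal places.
\gamma(0) = 3.6588

Multiply the model equation by X_{t-k} and take expectations. With theta_0 = psi_0 = 1 and psi_j the MA(infinity) weights, this gives
  gamma(k) - sum_i phi_i gamma(k-i) = c_k,
  c_k = sigma^2 * sum_{j=k..q} theta_j psi_{j-k}   (c_k = 0 for k > q),
using gamma(-m) = gamma(m).
psi-weights needed (psi_j = theta_j + sum_i phi_i psi_{j-i}):
  psi_1 = theta_1 + phi_1 = -0.55 + (0.083) = -0.467
Right-hand sides:
  c_0 = sigma^2 (1 + theta_1 psi_1) = 3 * (1 + (-0.55)(-0.467)) = 3 * 1.25685 = 3.77055
  c_1 = sigma^2 theta_1 = 3 * (-0.55) = -1.65
  c_2 = 0
Equations for k = 0 and k = 1 (AR order 1):
  gamma(0) = phi_1 gamma(1) + c_0
  gamma(1) = phi_1 gamma(0) + c_1
Substituting the second into the first: gamma(0) (1 - phi_1^2) = c_0 + phi_1 c_1, so
  gamma(0) = (c_0 + phi_1 c_1) / (1 - phi_1^2) = (3.77055 + (0.083)(-1.65)) / (1 - (0.083)^2) = 3.6336 / 0.993111 = 3.658806.
Therefore gamma(0) = 3.6588 (to 4 decimal places).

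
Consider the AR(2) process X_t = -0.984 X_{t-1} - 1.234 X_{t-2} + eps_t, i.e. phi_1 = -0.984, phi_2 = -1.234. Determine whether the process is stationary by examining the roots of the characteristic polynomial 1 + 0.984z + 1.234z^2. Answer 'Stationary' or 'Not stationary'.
\text{Not stationary}

The AR(p) characteristic polynomial is P(z) = 1 + 0.984z + 1.234z^2.
Stationarity requires all roots to lie outside the unit circle, i.e. |z| > 1 for every root.
Set 1 + (0.984) z + (1.234) z^2 = 0, i.e. a z^2 + b z + c = 0 with a = 1.234, b = 0.984, c = 1.
Discriminant D = b^2 - 4ac = (0.984)^2 - 4*(1.234)*1 = 0.968256 - (4.936) = -3.967744.
D < 0, so the roots are the complex-conjugate pair z = (-b +/- i sqrt(-D)) / (2a) = -0.3987 +/- 0.8071i.
For a conjugate pair |z|^2 = z * conj(z) = (product of roots) = c/a = 1/(1.234) = 0.810373, so |z| = sqrt(0.810373) = 0.9002 for both roots.
Moduli of all roots: 0.9002, 0.9002.
All moduli strictly greater than 1? No.
Verdict: Not stationary.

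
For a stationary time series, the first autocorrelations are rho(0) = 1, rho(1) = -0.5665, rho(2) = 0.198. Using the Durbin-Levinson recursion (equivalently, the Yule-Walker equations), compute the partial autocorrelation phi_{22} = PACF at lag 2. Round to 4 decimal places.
\phi_{22} = -0.1810

The PACF at lag k is phi_{kk}, the last component of the solution
to the Yule-Walker system G_k phi = r_k where
  (G_k)_{ij} = rho(|i - j|), (r_k)_i = rho(i), i,j = 1..k.
Equivalently, Durbin-Levinson gives phi_{kk} iteratively:
  phi_{11} = rho(1)
  phi_{kk} = [rho(k) - sum_{j=1..k-1} phi_{k-1,j} rho(k-j)]
            / [1 - sum_{j=1..k-1} phi_{k-1,j} rho(j)],
  phi_{k,j} = phi_{k-1,j} - phi_{kk} phi_{k-1,k-j},  j = 1..k-1.
Step k = 1:
  phi_11 = rho(1) = -0.5665.
Step k = 2:
  phi_22 = [rho(2) - phi_11 rho(1)] / [1 - phi_11 rho(1)] = [0.198 - (-0.5665)(-0.5665)] / [1 - (-0.5665)(-0.5665)]
         = -0.12292225 / 0.67907775 = -0.181.
Therefore phi_{22} = -0.1810.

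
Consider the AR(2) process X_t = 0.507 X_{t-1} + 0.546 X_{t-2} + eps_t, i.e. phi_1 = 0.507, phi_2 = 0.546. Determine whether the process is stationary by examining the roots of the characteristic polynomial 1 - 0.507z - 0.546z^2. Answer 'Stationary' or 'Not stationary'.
\text{Not stationary}

The AR(p) characteristic polynomial is P(z) = 1 - 0.507z - 0.546z^2.
Stationarity requires all roots to lie outside the unit circle, i.e. |z| > 1 for every root.
Set 1 + (-0.507) z + (-0.546) z^2 = 0, i.e. a z^2 + b z + c = 0 with a = -0.546, b = -0.507, c = 1.
Discriminant D = b^2 - 4ac = (-0.507)^2 - 4*(-0.546)*1 = 0.257049 - (-2.184) = 2.441049.
D >= 0, so the roots are real: z = (-b +/- sqrt(D)) / (2a) = (0.507 +/- 1.562386) / (-1.092).
  z_1 = (0.507 + 1.562386) / (-1.092) = -1.895,   |z_1| = 1.895.
  z_2 = (0.507 - 1.562386) / (-1.092) = 0.9665,   |z_2| = 0.9665.
Moduli of all roots: 1.8950, 0.9665.
All moduli strictly greater than 1? No.
Verdict: Not stationary.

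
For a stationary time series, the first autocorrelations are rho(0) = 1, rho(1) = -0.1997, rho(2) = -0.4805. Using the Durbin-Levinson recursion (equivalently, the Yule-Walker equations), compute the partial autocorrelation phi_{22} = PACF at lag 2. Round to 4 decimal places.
\phi_{22} = -0.5420

The PACF at lag k is phi_{kk}, the last component of the solution
to the Yule-Walker system G_k phi = r_k where
  (G_k)_{ij} = rho(|i - j|), (r_k)_i = rho(i), i,j = 1..k.
Equivalently, Durbin-Levinson gives phi_{kk} iteratively:
  phi_{11} = rho(1)
  phi_{kk} = [rho(k) - sum_{j=1..k-1} phi_{k-1,j} rho(k-j)]
            / [1 - sum_{j=1..k-1} phi_{k-1,j} rho(j)],
  phi_{k,j} = phi_{k-1,j} - phi_{kk} phi_{k-1,k-j},  j = 1..k-1.
Step k = 1:
  phi_11 = rho(1) = -0.1997.
Step k = 2:
  phi_22 = [rho(2) - phi_11 rho(1)] / [1 - phi_11 rho(1)] = [-0.4805 - (-0.1997)(-0.1997)] / [1 - (-0.1997)(-0.1997)]
         = -0.52038009 / 0.96011991 = -0.542.
Therefore phi_{22} = -0.5420.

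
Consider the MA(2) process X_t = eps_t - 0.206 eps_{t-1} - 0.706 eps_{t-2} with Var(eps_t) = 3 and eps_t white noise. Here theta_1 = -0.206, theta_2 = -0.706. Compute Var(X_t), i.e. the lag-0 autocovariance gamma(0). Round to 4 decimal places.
\gamma(0) = 4.6226

For an MA(q) process X_t = eps_t + sum_i theta_i eps_{t-i} with
Var(eps_t) = sigma^2, the variance is
  gamma(0) = sigma^2 * (1 + sum_i theta_i^2).
  sum_i theta_i^2 = (-0.206)^2 + (-0.706)^2 = 0.042436 + 0.498436 = 0.540872.
  gamma(0) = 3 * (1 + 0.540872) = 3 * 1.540872 = 4.622616, which rounds to 4.6226.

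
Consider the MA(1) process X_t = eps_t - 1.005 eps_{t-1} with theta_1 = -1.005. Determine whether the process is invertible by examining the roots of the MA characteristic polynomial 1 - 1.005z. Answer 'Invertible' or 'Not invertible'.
\text{Not invertible}

The MA(q) characteristic polynomial is P(z) = 1 - 1.005z.
Invertibility requires all roots to lie outside the unit circle, i.e. |z| > 1 for every root.
This is linear in z: 1 + (-1.005) z = 0  =>  z = -1/(-1.005) = 0.995025,  |z| = 0.995025.
Moduli of all roots: 0.9950.
All moduli strictly greater than 1? No.
Verdict: Not invertible.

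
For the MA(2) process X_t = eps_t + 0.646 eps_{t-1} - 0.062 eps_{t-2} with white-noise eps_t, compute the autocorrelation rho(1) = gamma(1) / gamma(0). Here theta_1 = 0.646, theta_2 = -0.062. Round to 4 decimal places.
\rho(1) = 0.4264

For an MA(q) process with theta_0 = 1, the autocovariance is
  gamma(k) = sigma^2 * sum_{i=0..q-k} theta_i * theta_{i+k},
and rho(k) = gamma(k) / gamma(0). Sigma^2 cancels.
  numerator   = (1)*(0.646) + (0.646)*(-0.062) = 0.605948.
  denominator = (1)^2 + (0.646)^2 + (-0.062)^2 = 1.42116.
  rho(1) = 0.605948 / 1.42116 = 0.4264.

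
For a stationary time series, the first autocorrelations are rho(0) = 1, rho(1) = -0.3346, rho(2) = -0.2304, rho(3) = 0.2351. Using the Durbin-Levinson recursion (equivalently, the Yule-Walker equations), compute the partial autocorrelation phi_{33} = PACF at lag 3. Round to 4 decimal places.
\phi_{33} = -0.0009

The PACF at lag k is phi_{kk}, the last component of the solution
to the Yule-Walker system G_k phi = r_k where
  (G_k)_{ij} = rho(|i - j|), (r_k)_i = rho(i), i,j = 1..k.
Equivalently, Durbin-Levinson gives phi_{kk} iteratively:
  phi_{11} = rho(1)
  phi_{kk} = [rho(k) - sum_{j=1..k-1} phi_{k-1,j} rho(k-j)]
            / [1 - sum_{j=1..k-1} phi_{k-1,j} rho(j)],
  phi_{k,j} = phi_{k-1,j} - phi_{kk} phi_{k-1,k-j},  j = 1..k-1.
Step k = 1:
  phi_11 = rho(1) = -0.3346.
Step k = 2:
  phi_22 = [rho(2) - phi_11 rho(1)] / [1 - phi_11 rho(1)] = [-0.2304 - (-0.3346)(-0.3346)] / [1 - (-0.3346)(-0.3346)]
         = -0.34235716 / 0.88804284 = -0.385519.
  Update: phi_21 = phi_11 - phi_22 phi_11 = -0.3346 - (-0.385519)(-0.3346) = -0.463595.
Step k = 3:
  phi_33 = [rho(3) - phi_21 rho(2) - phi_22 rho(1)] / [1 - phi_21 rho(1) - phi_22 rho(2)]
    numerator   = 0.2351 - (-0.463595)(-0.2304) - (-0.385519)(-0.3346) = -0.00070676
    denominator = 1 - (-0.463595)(-0.3346) - (-0.385519)(-0.2304) = 0.75605774
  phi_33 = -0.00070676 / 0.75605774 = -0.0009.
Therefore phi_{33} = -0.0009.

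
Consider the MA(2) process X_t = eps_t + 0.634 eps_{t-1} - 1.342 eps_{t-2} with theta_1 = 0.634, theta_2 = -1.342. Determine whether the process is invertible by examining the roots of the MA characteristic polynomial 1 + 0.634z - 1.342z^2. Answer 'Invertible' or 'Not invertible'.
\text{Not invertible}

The MA(q) characteristic polynomial is P(z) = 1 + 0.634z - 1.342z^2.
Invertibility requires all roots to lie outside the unit circle, i.e. |z| > 1 for every root.
Set 1 + (0.634) z + (-1.342) z^2 = 0, i.e. a z^2 + b z + c = 0 with a = -1.342, b = 0.634, c = 1.
Discriminant D = b^2 - 4ac = (0.634)^2 - 4*(-1.342)*1 = 0.401956 - (-5.368) = 5.769956.
D >= 0, so the roots are real: z = (-b +/- sqrt(D)) / (2a) = (-0.634 +/- 2.402073) / (-2.684).
  z_1 = (-0.634 + 2.402073) / (-2.684) = -0.6587,   |z_1| = 0.6587.
  z_2 = (-0.634 - 2.402073) / (-2.684) = 1.1312,   |z_2| = 1.1312.
Moduli of all roots: 0.6587, 1.1312.
All moduli strictly greater than 1? No.
Verdict: Not invertible.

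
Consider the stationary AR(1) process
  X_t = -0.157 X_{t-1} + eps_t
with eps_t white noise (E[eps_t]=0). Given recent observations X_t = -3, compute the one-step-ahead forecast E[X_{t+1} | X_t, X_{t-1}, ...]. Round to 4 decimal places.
E[X_{t+1} \mid \mathcal F_t] = 0.4710

For an AR(p) model X_t = c + sum_i phi_i X_{t-i} + eps_t, the
one-step-ahead conditional mean is
  E[X_{t+1} | X_t, ...] = c + sum_i phi_i X_{t+1-i}.
Substitute known values:
  E[X_{t+1} | ...] = (-0.157) * (-3)
                   = 0.4710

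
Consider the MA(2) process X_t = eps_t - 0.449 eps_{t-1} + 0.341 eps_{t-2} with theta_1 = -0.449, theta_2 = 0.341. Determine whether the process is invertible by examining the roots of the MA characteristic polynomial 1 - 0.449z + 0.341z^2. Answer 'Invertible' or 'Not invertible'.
\text{Invertible}

The MA(q) characteristic polynomial is P(z) = 1 - 0.449z + 0.341z^2.
Invertibility requires all roots to lie outside the unit circle, i.e. |z| > 1 for every root.
Set 1 + (-0.449) z + (0.341) z^2 = 0, i.e. a z^2 + b z + c = 0 with a = 0.341, b = -0.449, c = 1.
Discriminant D = b^2 - 4ac = (-0.449)^2 - 4*(0.341)*1 = 0.201601 - (1.364) = -1.162399.
D < 0, so the roots are the complex-conjugate pair z = (-b +/- i sqrt(-D)) / (2a) = 0.6584 +/- 1.5809i.
For a conjugate pair |z|^2 = z * conj(z) = (product of roots) = c/a = 1/(0.341) = 2.932551, so |z| = sqrt(2.932551) = 1.7125 for both roots.
Moduli of all roots: 1.7125, 1.7125.
All moduli strictly greater than 1? Yes.
Verdict: Invertible.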